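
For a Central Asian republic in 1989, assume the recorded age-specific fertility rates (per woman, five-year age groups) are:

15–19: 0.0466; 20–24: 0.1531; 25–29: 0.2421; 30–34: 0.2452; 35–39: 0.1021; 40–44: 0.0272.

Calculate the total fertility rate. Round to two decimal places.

4.08

Sum of ASFRs = 0.0466 + 0.1531 + 0.2421 + 0.2452 + 0.1021 + 0.0272 = 0.8163
TFR = 5 × 0.8163 = 4.0815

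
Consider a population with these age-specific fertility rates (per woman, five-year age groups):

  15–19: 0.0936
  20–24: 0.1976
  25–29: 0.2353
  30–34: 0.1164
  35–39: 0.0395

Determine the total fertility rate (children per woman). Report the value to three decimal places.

3.412

Sum of ASFRs = 0.0936 + 0.1976 + 0.2353 + 0.1164 + 0.0395 = 0.6824
TFR = 5 × 0.6824 = 3.412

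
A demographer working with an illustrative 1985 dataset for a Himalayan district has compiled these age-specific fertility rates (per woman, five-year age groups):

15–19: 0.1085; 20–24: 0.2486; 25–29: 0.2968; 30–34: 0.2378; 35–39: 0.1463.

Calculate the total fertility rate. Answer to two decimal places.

5.19

Sum of ASFRs = 0.1085 + 0.2486 + 0.2968 + 0.2378 + 0.1463 = 1.0380
TFR = 5 × 1.0380 = 5.19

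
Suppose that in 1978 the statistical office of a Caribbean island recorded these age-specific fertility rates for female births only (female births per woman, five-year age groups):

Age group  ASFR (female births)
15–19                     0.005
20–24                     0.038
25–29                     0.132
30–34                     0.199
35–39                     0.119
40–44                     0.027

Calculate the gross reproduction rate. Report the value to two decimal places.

Sum of female ASFRs = 0.005 + 0.038 + 0.132 + 0.199 + 0.119 + 0.027 = 0.520
GRR = 5 × 0.520 = 2.6

2.60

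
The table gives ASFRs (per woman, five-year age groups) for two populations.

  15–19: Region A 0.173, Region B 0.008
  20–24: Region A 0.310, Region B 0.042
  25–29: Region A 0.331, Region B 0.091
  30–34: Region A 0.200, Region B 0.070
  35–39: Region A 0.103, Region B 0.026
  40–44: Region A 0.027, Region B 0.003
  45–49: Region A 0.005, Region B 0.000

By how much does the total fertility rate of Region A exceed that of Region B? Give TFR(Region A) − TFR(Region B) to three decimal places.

4.545

Region A:
  Sum of ASFRs = 0.173 + 0.310 + 0.331 + 0.200 + 0.103 + 0.027 + 0.005 = 1.149
  TFR = 5 × 1.149 = 5.745
Region B:
  Sum of ASFRs = 0.008 + 0.042 + 0.091 + 0.070 + 0.026 + 0.003 + 0.000 = 0.240
  TFR = 5 × 0.240 = 1.2
Difference = 5.745 − 1.2 = 4.545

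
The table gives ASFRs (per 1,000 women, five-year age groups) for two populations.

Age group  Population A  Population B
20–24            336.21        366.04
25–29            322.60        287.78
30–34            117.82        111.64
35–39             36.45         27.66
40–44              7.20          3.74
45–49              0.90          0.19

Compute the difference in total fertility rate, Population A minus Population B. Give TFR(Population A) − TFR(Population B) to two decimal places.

Population A:
  Sum of ASFRs = 336.21 + 322.60 + 117.82 + 36.45 + 7.20 + 0.90 = 821.18
  TFR = 5 × 821.18 / 1000 = 4.1059
Population B:
  Sum of ASFRs = 366.04 + 287.78 + 111.64 + 27.66 + 3.74 + 0.19 = 797.05
  TFR = 5 × 797.05 / 1000 = 3.98525
Difference = 4.1059 − 3.98525 = 0.12065

0.12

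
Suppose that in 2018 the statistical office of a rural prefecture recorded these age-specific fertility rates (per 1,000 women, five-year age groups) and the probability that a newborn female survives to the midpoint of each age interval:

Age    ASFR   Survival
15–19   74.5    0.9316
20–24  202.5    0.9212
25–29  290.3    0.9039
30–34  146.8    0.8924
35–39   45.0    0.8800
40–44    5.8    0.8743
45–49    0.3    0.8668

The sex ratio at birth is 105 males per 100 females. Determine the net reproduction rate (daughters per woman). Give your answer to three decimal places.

1.693

Proportion female at birth = 100 / (100 + 105) = 0.48780.
Weighting each age-specific rate by interval width and survival:
  15–19: 5 × 74.5/1000 × 0.9316 = 0.34702
  20–24: 5 × 202.5/1000 × 0.9212 = 0.93272
  25–29: 5 × 290.3/1000 × 0.9039 = 1.31201
  30–34: 5 × 146.8/1000 × 0.8924 = 0.65502
  35–39: 5 × 45.0/1000 × 0.8800 = 0.19800
  40–44: 5 × 5.8/1000 × 0.8743 = 0.02535
  45–49: 5 × 0.3/1000 × 0.8668 = 0.00130
Sum = 3.47142
NRR = 0.48780 × 3.47142 = 1.69336
NRR > 1, so each generation more than replaces itself.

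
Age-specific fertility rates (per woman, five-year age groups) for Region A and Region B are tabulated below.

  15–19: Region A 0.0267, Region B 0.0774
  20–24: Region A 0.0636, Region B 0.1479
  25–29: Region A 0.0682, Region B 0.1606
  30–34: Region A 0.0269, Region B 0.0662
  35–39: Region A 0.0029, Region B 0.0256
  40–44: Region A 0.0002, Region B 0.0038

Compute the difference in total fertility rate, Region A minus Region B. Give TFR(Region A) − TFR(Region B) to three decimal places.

-1.465

Region A:
  Sum of ASFRs = 0.0267 + 0.0636 + 0.0682 + 0.0269 + 0.0029 + 0.0002 = 0.1885
  TFR = 5 × 0.1885 = 0.9425
Region B:
  Sum of ASFRs = 0.0774 + 0.1479 + 0.1606 + 0.0662 + 0.0256 + 0.0038 = 0.4815
  TFR = 5 × 0.4815 = 2.4075
Difference = 0.9425 − 2.4075 = -1.465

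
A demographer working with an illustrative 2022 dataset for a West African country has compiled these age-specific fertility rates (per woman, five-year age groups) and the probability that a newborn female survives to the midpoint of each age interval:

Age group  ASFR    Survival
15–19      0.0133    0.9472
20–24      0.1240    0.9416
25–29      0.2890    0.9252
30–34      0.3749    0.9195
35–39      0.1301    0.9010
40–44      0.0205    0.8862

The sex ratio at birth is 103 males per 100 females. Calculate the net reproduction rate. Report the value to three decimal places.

Proportion female at birth = 100 / (100 + 103) = 0.49261.
Each age group contributes 5 × ASFR × survival:
  15–19: 5 × 0.0133 × 0.9472 = 0.06299
  20–24: 5 × 0.1240 × 0.9416 = 0.58379
  25–29: 5 × 0.2890 × 0.9252 = 1.33691
  30–34: 5 × 0.3749 × 0.9195 = 1.72360
  35–39: 5 × 0.1301 × 0.9010 = 0.58610
  40–44: 5 × 0.0205 × 0.8862 = 0.09084
Sum = 4.38423
NRR = 0.49261 × 4.38423 = 2.15972

2.160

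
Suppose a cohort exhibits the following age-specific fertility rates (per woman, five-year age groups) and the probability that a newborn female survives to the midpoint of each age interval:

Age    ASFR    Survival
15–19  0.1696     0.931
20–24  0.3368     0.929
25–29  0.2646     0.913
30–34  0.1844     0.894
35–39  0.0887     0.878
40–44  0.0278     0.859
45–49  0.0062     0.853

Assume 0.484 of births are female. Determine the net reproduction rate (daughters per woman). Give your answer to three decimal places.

2.382

Proportion female at birth = 0.484.
Survival-weighted fertility by age (5·fₓ·Sₓ):
  15–19: 5 × 0.1696 × 0.931 = 0.78949
  20–24: 5 × 0.3368 × 0.929 = 1.56444
  25–29: 5 × 0.2646 × 0.913 = 1.20790
  30–34: 5 × 0.1844 × 0.894 = 0.82427
  35–39: 5 × 0.0887 × 0.878 = 0.38939
  40–44: 5 × 0.0278 × 0.859 = 0.11940
  45–49: 5 × 0.0062 × 0.853 = 0.02644
Sum = 4.92133
NRR = 0.484 × 4.92133 = 2.38192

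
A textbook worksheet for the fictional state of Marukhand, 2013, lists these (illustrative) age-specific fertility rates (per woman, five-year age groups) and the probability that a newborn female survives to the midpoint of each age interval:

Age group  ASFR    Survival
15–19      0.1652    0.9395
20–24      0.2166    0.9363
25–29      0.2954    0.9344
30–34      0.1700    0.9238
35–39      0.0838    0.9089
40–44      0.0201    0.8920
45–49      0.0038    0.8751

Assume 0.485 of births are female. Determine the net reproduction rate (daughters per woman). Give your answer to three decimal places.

2.155

Proportion female at birth = 0.485.
Each age group contributes 5 × ASFR × survival:
  15–19: 5 × 0.1652 × 0.9395 = 0.77603
  20–24: 5 × 0.2166 × 0.9363 = 1.01401
  25–29: 5 × 0.2954 × 0.9344 = 1.38011
  30–34: 5 × 0.1700 × 0.9238 = 0.78523
  35–39: 5 × 0.0838 × 0.9089 = 0.38083
  40–44: 5 × 0.0201 × 0.8920 = 0.08965
  45–49: 5 × 0.0038 × 0.8751 = 0.01663
Sum = 4.44249
NRR = 0.485 × 4.44249 = 2.15461
An NRR exceeding 1 indicates intrinsic growth under these rates.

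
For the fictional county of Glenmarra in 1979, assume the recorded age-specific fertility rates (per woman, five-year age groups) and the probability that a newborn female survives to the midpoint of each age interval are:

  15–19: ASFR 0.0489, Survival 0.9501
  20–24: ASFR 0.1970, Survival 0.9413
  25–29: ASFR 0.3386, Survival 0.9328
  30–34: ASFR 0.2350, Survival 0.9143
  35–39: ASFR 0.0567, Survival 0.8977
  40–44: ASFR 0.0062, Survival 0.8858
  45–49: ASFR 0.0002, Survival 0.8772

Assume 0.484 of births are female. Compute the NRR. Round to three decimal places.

1.982

Proportion female at birth = 0.484.
Each age group contributes 5 × ASFR × survival:
  15–19: 5 × 0.0489 × 0.9501 = 0.23230
  20–24: 5 × 0.1970 × 0.9413 = 0.92718
  25–29: 5 × 0.3386 × 0.9328 = 1.57923
  30–34: 5 × 0.2350 × 0.9143 = 1.07430
  35–39: 5 × 0.0567 × 0.8977 = 0.25450
  40–44: 5 × 0.0062 × 0.8858 = 0.02746
  45–49: 5 × 0.0002 × 0.8772 = 0.00088
Sum = 4.09585
NRR = 0.484 × 4.09585 = 1.98239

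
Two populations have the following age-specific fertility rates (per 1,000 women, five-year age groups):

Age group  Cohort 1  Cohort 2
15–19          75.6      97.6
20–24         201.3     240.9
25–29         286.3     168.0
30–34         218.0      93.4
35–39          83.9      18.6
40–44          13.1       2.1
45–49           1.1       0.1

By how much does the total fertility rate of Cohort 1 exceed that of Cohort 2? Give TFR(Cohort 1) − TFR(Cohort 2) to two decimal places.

Cohort 1:
  Sum of ASFRs = 75.6 + 201.3 + 286.3 + 218.0 + 83.9 + 13.1 + 1.1 = 879.3
  TFR = 5 × 879.3 / 1000 = 4.3965
Cohort 2:
  Sum of ASFRs = 97.6 + 240.9 + 168.0 + 93.4 + 18.6 + 2.1 + 0.1 = 620.7
  TFR = 5 × 620.7 / 1000 = 3.1035
Difference = 4.3965 − 3.1035 = 1.293

1.29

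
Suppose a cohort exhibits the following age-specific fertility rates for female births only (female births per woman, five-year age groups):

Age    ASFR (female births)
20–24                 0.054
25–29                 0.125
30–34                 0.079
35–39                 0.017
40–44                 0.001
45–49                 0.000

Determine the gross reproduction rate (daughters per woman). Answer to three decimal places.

Sum of female ASFRs = 0.054 + 0.125 + 0.079 + 0.017 + 0.001 + 0.000 = 0.276
GRR = 5 × 0.276 = 1.38

1.380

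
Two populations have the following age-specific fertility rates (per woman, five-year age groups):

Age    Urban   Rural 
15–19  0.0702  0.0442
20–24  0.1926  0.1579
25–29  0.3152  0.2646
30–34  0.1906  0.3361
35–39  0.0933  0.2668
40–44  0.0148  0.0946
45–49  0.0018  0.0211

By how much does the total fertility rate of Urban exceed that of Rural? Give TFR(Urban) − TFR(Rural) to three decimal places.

-1.534

Urban:
  Sum of ASFRs = 0.0702 + 0.1926 + 0.3152 + 0.1906 + 0.0933 + 0.0148 + 0.0018 = 0.8785
  TFR = 5 × 0.8785 = 4.3925
Rural:
  Sum of ASFRs = 0.0442 + 0.1579 + 0.2646 + 0.3361 + 0.2668 + 0.0946 + 0.0211 = 1.1853
  TFR = 5 × 1.1853 = 5.9265
Difference = 4.3925 − 5.9265 = -1.534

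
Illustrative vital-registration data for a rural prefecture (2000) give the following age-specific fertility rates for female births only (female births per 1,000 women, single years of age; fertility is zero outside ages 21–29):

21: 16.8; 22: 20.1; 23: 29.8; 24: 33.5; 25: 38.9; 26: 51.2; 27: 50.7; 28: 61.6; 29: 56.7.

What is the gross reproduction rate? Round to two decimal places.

Sum of female ASFRs = 16.8 + 20.1 + 29.8 + 33.5 + 38.9 + 51.2 + 50.7 + 61.6 + 56.7 = 359.3
GRR = 359.3 / 1000 = 0.3593

0.36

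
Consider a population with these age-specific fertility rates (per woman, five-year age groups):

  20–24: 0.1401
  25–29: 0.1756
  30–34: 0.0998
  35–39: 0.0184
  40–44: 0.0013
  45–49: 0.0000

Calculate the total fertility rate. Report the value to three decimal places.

2.176

Sum of ASFRs = 0.1401 + 0.1756 + 0.0998 + 0.0184 + 0.0013 + 0.0000 = 0.4352
TFR = 5 × 0.4352 = 2.176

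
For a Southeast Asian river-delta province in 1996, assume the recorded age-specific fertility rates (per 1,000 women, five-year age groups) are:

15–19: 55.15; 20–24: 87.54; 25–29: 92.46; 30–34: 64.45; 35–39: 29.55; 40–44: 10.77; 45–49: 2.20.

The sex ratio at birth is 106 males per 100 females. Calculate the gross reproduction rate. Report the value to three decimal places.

0.830

Proportion female at birth = 100 / (100 + 106) = 0.48544.
Sum of ASFRs = 55.15 + 87.54 + 92.46 + 64.45 + 29.55 + 10.77 + 2.20 = 342.12
TFR = 5 × 342.12 / 1000 = 1.7106
GRR = 0.48544 × 1.7106 = 0.83039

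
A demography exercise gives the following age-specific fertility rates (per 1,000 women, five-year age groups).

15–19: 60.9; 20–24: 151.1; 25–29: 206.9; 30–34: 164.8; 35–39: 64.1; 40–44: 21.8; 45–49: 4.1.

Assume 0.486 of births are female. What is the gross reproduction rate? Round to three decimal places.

Proportion female at birth = 0.486.
Sum of ASFRs = 60.9 + 151.1 + 206.9 + 164.8 + 64.1 + 21.8 + 4.1 = 673.7
TFR = 5 × 673.7 / 1000 = 3.3685
GRR = 0.486 × 3.3685 = 1.63709

1.637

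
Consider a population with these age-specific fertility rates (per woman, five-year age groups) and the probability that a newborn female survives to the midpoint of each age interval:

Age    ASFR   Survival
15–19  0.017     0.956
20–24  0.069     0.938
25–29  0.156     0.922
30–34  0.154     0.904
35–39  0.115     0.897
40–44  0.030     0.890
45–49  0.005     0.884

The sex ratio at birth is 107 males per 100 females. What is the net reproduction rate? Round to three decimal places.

1.204

Proportion female at birth = 100 / (100 + 107) = 0.48309.
Per-age-group product (5 × ASFR × survival probability):
  15–19: 5 × 0.017 × 0.956 = 0.08126
  20–24: 5 × 0.069 × 0.938 = 0.32361
  25–29: 5 × 0.156 × 0.922 = 0.71916
  30–34: 5 × 0.154 × 0.904 = 0.69608
  35–39: 5 × 0.115 × 0.897 = 0.51578
  40–44: 5 × 0.030 × 0.890 = 0.13350
  45–49: 5 × 0.005 × 0.884 = 0.02210
Sum = 2.49149
NRR = 0.48309 × 2.49149 = 1.20361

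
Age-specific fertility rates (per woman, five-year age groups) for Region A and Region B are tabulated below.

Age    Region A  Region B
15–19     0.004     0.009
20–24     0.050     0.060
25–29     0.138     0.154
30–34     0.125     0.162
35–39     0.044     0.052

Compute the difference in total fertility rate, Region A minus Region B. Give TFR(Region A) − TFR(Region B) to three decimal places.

Region A:
  Sum of ASFRs = 0.004 + 0.050 + 0.138 + 0.125 + 0.044 = 0.361
  TFR = 5 × 0.361 = 1.805
Region B:
  Sum of ASFRs = 0.009 + 0.060 + 0.154 + 0.162 + 0.052 = 0.437
  TFR = 5 × 0.437 = 2.185
Difference = 1.805 − 2.185 = -0.38

-0.380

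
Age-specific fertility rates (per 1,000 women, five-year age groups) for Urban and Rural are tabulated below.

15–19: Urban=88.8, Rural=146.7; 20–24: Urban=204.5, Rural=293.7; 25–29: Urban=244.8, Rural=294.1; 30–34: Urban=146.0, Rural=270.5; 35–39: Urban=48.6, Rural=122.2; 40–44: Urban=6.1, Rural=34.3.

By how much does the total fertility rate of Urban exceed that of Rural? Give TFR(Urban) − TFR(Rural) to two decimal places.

Urban:
  Sum of ASFRs = 88.8 + 204.5 + 244.8 + 146.0 + 48.6 + 6.1 = 738.8
  TFR = 5 × 738.8 / 1000 = 3.694
Rural:
  Sum of ASFRs = 146.7 + 293.7 + 294.1 + 270.5 + 122.2 + 34.3 = 1161.5
  TFR = 5 × 1161.5 / 1000 = 5.8075
Difference = 3.694 − 5.8075 = -2.1135

-2.11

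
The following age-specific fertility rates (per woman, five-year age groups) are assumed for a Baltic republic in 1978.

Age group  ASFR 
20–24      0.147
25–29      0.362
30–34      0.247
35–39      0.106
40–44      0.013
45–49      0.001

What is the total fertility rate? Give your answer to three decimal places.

4.380

Sum of ASFRs = 0.147 + 0.362 + 0.247 + 0.106 + 0.013 + 0.001 = 0.876
TFR = 5 × 0.876 = 4.38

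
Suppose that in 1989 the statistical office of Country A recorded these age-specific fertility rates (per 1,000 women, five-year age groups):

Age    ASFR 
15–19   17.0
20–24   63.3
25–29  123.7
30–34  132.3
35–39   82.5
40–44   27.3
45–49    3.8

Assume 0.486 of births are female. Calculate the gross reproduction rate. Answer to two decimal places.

Proportion female at birth = 0.486.
Sum of ASFRs = 17.0 + 63.3 + 123.7 + 132.3 + 82.5 + 27.3 + 3.8 = 449.9
TFR = 5 × 449.9 / 1000 = 2.2495
GRR = 0.486 × 2.2495 = 1.09326

1.09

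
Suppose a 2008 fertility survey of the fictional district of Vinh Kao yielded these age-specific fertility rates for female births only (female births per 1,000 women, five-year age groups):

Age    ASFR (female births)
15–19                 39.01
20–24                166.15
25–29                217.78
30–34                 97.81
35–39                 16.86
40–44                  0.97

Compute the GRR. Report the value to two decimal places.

Sum of female ASFRs = 39.01 + 166.15 + 217.78 + 97.81 + 16.86 + 0.97 = 538.58
GRR = 5 × 538.58 / 1000 = 2.6929

2.69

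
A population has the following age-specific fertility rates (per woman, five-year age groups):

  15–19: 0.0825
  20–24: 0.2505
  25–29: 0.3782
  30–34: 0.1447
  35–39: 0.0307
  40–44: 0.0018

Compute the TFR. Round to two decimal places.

4.44

Sum of ASFRs = 0.0825 + 0.2505 + 0.3782 + 0.1447 + 0.0307 + 0.0018 = 0.8884
TFR = 5 × 0.8884 = 4.442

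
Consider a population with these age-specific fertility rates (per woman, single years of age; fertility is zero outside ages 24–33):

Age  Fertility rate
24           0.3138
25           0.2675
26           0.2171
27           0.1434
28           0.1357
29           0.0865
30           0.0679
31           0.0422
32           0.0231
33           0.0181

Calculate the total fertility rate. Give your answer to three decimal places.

1.315

Sum of ASFRs = 0.3138 + 0.2675 + 0.2171 + 0.1434 + 0.1357 + 0.0865 + 0.0679 + 0.0422 + 0.0231 + 0.0181 = 1.3153
TFR = 1.3153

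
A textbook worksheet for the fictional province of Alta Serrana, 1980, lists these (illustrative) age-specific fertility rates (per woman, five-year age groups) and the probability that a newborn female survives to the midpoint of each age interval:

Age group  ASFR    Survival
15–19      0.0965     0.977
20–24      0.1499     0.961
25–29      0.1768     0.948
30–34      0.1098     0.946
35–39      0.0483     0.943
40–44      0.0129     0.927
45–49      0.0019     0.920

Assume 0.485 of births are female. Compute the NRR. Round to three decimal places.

Proportion female at birth = 0.485.
Survival-weighted fertility by age (5·fₓ·Sₓ):
  15–19: 5 × 0.0965 × 0.977 = 0.47140
  20–24: 5 × 0.1499 × 0.961 = 0.72027
  25–29: 5 × 0.1768 × 0.948 = 0.83803
  30–34: 5 × 0.1098 × 0.946 = 0.51935
  35–39: 5 × 0.0483 × 0.943 = 0.22773
  40–44: 5 × 0.0129 × 0.927 = 0.05979
  45–49: 5 × 0.0019 × 0.920 = 0.00874
Sum = 2.84531
NRR = 0.485 × 2.84531 = 1.37998

1.380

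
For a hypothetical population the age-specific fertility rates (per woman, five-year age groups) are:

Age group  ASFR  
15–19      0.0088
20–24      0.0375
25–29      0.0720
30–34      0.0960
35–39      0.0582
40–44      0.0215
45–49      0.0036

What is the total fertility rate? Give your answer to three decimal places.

1.488

Sum of ASFRs = 0.0088 + 0.0375 + 0.0720 + 0.0960 + 0.0582 + 0.0215 + 0.0036 = 0.2976
TFR = 5 × 0.2976 = 1.488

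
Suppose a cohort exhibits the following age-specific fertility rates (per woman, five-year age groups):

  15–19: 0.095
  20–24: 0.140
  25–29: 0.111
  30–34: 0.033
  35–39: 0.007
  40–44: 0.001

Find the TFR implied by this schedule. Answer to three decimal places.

Sum of ASFRs = 0.095 + 0.140 + 0.111 + 0.033 + 0.007 + 0.001 = 0.387
TFR = 5 × 0.387 = 1.935

1.935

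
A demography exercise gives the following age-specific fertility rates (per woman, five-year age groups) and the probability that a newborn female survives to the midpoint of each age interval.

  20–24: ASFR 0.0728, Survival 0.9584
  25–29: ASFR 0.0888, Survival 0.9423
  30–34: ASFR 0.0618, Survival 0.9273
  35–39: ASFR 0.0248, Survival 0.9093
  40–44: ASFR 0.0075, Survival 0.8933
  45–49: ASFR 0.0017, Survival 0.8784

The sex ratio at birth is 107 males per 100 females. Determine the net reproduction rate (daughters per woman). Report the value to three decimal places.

0.583

Proportion female at birth = 100 / (100 + 107) = 0.48309.
Each age group contributes 5 × ASFR × survival:
  20–24: 5 × 0.0728 × 0.9584 = 0.34886
  25–29: 5 × 0.0888 × 0.9423 = 0.41838
  30–34: 5 × 0.0618 × 0.9273 = 0.28654
  35–39: 5 × 0.0248 × 0.9093 = 0.11275
  40–44: 5 × 0.0075 × 0.8933 = 0.03350
  45–49: 5 × 0.0017 × 0.8784 = 0.00747
Sum = 1.20750
NRR = 0.48309 × 1.20750 = 0.58333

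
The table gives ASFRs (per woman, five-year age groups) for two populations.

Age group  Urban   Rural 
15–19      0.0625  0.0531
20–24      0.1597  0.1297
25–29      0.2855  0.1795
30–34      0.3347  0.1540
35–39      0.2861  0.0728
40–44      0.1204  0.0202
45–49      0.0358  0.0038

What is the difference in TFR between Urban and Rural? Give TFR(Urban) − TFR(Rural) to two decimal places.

3.36

Urban:
  Sum of ASFRs = 0.0625 + 0.1597 + 0.2855 + 0.3347 + 0.2861 + 0.1204 + 0.0358 = 1.2847
  TFR = 5 × 1.2847 = 6.4235
Rural:
  Sum of ASFRs = 0.0531 + 0.1297 + 0.1795 + 0.1540 + 0.0728 + 0.0202 + 0.0038 = 0.6131
  TFR = 5 × 0.6131 = 3.0655
Difference = 6.4235 − 3.0655 = 3.358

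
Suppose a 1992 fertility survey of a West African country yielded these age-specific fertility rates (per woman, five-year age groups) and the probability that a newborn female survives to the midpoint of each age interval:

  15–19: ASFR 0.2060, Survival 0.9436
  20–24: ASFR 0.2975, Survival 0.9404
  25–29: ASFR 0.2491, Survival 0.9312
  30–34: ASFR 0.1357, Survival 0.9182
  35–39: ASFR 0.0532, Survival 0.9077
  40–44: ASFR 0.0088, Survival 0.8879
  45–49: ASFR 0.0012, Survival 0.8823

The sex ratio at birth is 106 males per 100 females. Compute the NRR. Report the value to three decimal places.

2.155

Proportion female at birth = 100 / (100 + 106) = 0.48544.
Each age group contributes 5 × ASFR × survival:
  15–19: 5 × 0.2060 × 0.9436 = 0.97191
  20–24: 5 × 0.2975 × 0.9404 = 1.39885
  25–29: 5 × 0.2491 × 0.9312 = 1.15981
  30–34: 5 × 0.1357 × 0.9182 = 0.62300
  35–39: 5 × 0.0532 × 0.9077 = 0.24145
  40–44: 5 × 0.0088 × 0.8879 = 0.03907
  45–49: 5 × 0.0012 × 0.8823 = 0.00529
Sum = 4.43938
NRR = 0.48544 × 4.43938 = 2.15505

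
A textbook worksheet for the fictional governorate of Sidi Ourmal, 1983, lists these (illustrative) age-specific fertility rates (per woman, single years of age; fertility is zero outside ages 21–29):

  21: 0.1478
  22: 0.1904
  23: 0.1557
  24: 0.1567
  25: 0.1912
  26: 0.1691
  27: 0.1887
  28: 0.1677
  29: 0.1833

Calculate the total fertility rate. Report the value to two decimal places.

Sum of ASFRs = 0.1478 + 0.1904 + 0.1557 + 0.1567 + 0.1912 + 0.1691 + 0.1887 + 0.1677 + 0.1833 = 1.5506
TFR = 1.5506

1.55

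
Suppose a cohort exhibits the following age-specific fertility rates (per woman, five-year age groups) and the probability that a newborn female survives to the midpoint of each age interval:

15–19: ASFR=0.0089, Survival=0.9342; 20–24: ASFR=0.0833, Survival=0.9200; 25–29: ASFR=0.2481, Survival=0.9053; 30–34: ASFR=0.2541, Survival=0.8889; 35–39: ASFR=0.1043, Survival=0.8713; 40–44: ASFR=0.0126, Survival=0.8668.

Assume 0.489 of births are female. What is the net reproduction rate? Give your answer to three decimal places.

1.558

Proportion female at birth = 0.489.
Survival-weighted fertility by age (5·fₓ·Sₓ):
  15–19: 5 × 0.0089 × 0.9342 = 0.04157
  20–24: 5 × 0.0833 × 0.9200 = 0.38318
  25–29: 5 × 0.2481 × 0.9053 = 1.12302
  30–34: 5 × 0.2541 × 0.8889 = 1.12935
  35–39: 5 × 0.1043 × 0.8713 = 0.45438
  40–44: 5 × 0.0126 × 0.8668 = 0.05461
Sum = 3.18611
NRR = 0.489 × 3.18611 = 1.55801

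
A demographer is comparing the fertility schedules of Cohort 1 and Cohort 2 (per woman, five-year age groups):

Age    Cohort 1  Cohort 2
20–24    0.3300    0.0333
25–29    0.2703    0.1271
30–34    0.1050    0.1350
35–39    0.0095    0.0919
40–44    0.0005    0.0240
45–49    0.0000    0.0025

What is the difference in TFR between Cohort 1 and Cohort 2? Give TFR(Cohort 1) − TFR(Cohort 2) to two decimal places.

Cohort 1:
  Sum of ASFRs = 0.3300 + 0.2703 + 0.1050 + 0.0095 + 0.0005 + 0.0000 = 0.7153
  TFR = 5 × 0.7153 = 3.5765
Cohort 2:
  Sum of ASFRs = 0.0333 + 0.1271 + 0.1350 + 0.0919 + 0.0240 + 0.0025 = 0.4138
  TFR = 5 × 0.4138 = 2.069
Difference = 3.5765 − 2.069 = 1.5075

1.51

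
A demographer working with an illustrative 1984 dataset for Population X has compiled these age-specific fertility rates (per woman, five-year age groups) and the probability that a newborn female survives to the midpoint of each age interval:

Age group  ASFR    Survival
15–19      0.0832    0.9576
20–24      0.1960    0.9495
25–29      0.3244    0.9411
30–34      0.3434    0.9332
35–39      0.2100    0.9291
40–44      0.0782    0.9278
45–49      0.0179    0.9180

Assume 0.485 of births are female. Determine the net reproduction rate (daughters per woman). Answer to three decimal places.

2.851

Proportion female at birth = 0.485.
Per-age-group product (5 × ASFR × survival probability):
  15–19: 5 × 0.0832 × 0.9576 = 0.39836
  20–24: 5 × 0.1960 × 0.9495 = 0.93051
  25–29: 5 × 0.3244 × 0.9411 = 1.52646
  30–34: 5 × 0.3434 × 0.9332 = 1.60230
  35–39: 5 × 0.2100 × 0.9291 = 0.97556
  40–44: 5 × 0.0782 × 0.9278 = 0.36277
  45–49: 5 × 0.0179 × 0.9180 = 0.08216
Sum = 5.87812
NRR = 0.485 × 5.87812 = 2.85089
NRR > 1, so each generation more than replaces itself.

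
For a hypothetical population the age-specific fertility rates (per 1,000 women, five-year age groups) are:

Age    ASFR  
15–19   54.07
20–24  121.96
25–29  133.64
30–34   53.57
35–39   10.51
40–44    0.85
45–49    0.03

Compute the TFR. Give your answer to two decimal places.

1.87

Sum of ASFRs = 54.07 + 121.96 + 133.64 + 53.57 + 10.51 + 0.85 + 0.03 = 374.63
TFR = 5 × 374.63 / 1000 = 1.87315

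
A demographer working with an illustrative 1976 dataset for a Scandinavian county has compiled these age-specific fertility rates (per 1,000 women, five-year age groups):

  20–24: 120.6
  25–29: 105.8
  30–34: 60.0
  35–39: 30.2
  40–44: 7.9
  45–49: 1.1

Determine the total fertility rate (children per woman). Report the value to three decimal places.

Sum of ASFRs = 120.6 + 105.8 + 60.0 + 30.2 + 7.9 + 1.1 = 325.6
TFR = 5 × 325.6 / 1000 = 1.628

1.628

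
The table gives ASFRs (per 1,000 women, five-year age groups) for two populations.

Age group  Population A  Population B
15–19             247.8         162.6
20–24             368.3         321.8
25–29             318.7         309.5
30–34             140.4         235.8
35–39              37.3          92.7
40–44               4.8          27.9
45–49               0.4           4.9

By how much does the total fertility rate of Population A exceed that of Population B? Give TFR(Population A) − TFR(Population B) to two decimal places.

-0.19

Population A:
  Sum of ASFRs = 247.8 + 368.3 + 318.7 + 140.4 + 37.3 + 4.8 + 0.4 = 1117.7
  TFR = 5 × 1117.7 / 1000 = 5.5885
Population B:
  Sum of ASFRs = 162.6 + 321.8 + 309.5 + 235.8 + 92.7 + 27.9 + 4.9 = 1155.2
  TFR = 5 × 1155.2 / 1000 = 5.776
Difference = 5.5885 − 5.776 = -0.1875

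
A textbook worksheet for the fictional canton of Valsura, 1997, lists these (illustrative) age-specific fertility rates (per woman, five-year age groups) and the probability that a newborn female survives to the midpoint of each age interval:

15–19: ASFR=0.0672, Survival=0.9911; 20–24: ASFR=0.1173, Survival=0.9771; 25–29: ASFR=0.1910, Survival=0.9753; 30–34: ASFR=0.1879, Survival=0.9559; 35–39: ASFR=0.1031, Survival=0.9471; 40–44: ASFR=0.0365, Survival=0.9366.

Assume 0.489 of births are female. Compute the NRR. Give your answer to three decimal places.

Proportion female at birth = 0.489.
Weighting each age-specific rate by interval width and survival:
  15–19: 5 × 0.0672 × 0.9911 = 0.33301
  20–24: 5 × 0.1173 × 0.9771 = 0.57307
  25–29: 5 × 0.1910 × 0.9753 = 0.93141
  30–34: 5 × 0.1879 × 0.9559 = 0.89807
  35–39: 5 × 0.1031 × 0.9471 = 0.48823
  40–44: 5 × 0.0365 × 0.9366 = 0.17093
Sum = 3.39472
NRR = 0.489 × 3.39472 = 1.66002

1.660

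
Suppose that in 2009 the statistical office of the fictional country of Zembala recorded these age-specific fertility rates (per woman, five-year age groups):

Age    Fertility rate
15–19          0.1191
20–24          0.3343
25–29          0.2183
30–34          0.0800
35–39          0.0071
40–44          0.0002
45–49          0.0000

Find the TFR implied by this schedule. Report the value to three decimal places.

3.795

Sum of ASFRs = 0.1191 + 0.3343 + 0.2183 + 0.0800 + 0.0071 + 0.0002 + 0.0000 = 0.7590
TFR = 5 × 0.7590 = 3.795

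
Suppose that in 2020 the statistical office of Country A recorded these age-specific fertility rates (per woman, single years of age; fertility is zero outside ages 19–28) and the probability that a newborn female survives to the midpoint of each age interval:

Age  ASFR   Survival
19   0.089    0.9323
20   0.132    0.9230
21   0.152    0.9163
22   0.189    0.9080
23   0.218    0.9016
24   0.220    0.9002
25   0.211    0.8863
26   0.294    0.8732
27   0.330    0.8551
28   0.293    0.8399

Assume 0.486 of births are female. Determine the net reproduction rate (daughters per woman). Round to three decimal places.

0.915

Proportion female at birth = 0.486.
Weighting each age-specific rate by interval width and survival:
  19: 1 × 0.089 × 0.9323 = 0.08297
  20: 1 × 0.132 × 0.9230 = 0.12184
  21: 1 × 0.152 × 0.9163 = 0.13928
  22: 1 × 0.189 × 0.9080 = 0.17161
  23: 1 × 0.218 × 0.9016 = 0.19655
  24: 1 × 0.220 × 0.9002 = 0.19804
  25: 1 × 0.211 × 0.8863 = 0.18701
  26: 1 × 0.294 × 0.8732 = 0.25672
  27: 1 × 0.330 × 0.8551 = 0.28218
  28: 1 × 0.293 × 0.8399 = 0.24609
Sum = 1.88229
NRR = 0.486 × 1.88229 = 0.91479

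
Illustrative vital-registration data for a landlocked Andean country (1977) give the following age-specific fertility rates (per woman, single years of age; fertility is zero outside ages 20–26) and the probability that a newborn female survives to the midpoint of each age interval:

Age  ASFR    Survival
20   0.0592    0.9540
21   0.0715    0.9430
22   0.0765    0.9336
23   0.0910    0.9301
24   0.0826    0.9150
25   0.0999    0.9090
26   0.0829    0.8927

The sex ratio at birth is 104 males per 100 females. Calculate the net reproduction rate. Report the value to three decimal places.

0.255

Proportion female at birth = 100 / (100 + 104) = 0.49020.
Survival-weighted fertility by age (1·fₓ·Sₓ):
  20: 1 × 0.0592 × 0.9540 = 0.05648
  21: 1 × 0.0715 × 0.9430 = 0.06742
  22: 1 × 0.0765 × 0.9336 = 0.07142
  23: 1 × 0.0910 × 0.9301 = 0.08464
  24: 1 × 0.0826 × 0.9150 = 0.07558
  25: 1 × 0.0999 × 0.9090 = 0.09081
  26: 1 × 0.0829 × 0.8927 = 0.07400
Sum = 0.52035
NRR = 0.49020 × 0.52035 = 0.25508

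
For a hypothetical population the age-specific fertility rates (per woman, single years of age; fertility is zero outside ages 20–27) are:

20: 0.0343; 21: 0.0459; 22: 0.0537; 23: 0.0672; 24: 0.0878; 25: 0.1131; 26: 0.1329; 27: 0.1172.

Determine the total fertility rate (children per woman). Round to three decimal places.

Sum of ASFRs = 0.0343 + 0.0459 + 0.0537 + 0.0672 + 0.0878 + 0.1131 + 0.1329 + 0.1172 = 0.6521
TFR = 0.6521

0.652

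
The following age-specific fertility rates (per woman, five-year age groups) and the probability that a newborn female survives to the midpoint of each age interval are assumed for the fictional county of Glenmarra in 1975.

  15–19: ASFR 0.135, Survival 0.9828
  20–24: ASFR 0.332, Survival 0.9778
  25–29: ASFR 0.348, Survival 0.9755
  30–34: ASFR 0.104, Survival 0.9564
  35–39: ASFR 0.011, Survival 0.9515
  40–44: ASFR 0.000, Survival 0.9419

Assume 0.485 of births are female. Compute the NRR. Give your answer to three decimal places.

2.199

Proportion female at birth = 0.485.
Survival-weighted fertility by age (5·fₓ·Sₓ):
  15–19: 5 × 0.135 × 0.9828 = 0.66339
  20–24: 5 × 0.332 × 0.9778 = 1.62315
  25–29: 5 × 0.348 × 0.9755 = 1.69737
  30–34: 5 × 0.104 × 0.9564 = 0.49733
  35–39: 5 × 0.011 × 0.9515 = 0.05233
  40–44: 5 × 0.000 × 0.9419 = 0.00000
Sum = 4.53357
NRR = 0.485 × 4.53357 = 2.19878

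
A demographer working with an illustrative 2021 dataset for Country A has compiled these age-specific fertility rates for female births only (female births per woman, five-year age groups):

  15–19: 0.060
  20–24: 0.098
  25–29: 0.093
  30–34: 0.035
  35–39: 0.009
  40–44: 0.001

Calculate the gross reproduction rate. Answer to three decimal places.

1.480

Sum of female ASFRs = 0.060 + 0.098 + 0.093 + 0.035 + 0.009 + 0.001 = 0.296
GRR = 5 × 0.296 = 1.48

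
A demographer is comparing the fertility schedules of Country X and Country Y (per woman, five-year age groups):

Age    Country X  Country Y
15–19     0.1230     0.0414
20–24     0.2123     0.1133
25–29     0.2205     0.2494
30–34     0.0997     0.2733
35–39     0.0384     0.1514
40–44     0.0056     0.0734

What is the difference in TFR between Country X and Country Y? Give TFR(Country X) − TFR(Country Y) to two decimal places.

Country X:
  Sum of ASFRs = 0.1230 + 0.2123 + 0.2205 + 0.0997 + 0.0384 + 0.0056 = 0.6995
  TFR = 5 × 0.6995 = 3.4975
Country Y:
  Sum of ASFRs = 0.0414 + 0.1133 + 0.2494 + 0.2733 + 0.1514 + 0.0734 = 0.9022
  TFR = 5 × 0.9022 = 4.511
Difference = 3.4975 − 4.511 = -1.0135

-1.01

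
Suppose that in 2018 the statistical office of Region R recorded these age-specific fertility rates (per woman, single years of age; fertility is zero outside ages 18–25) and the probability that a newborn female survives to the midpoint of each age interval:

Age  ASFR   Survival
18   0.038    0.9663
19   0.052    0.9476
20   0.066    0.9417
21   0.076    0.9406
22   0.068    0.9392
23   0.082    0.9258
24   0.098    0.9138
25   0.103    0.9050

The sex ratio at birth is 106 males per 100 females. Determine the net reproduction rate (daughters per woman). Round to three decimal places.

0.263

Proportion female at birth = 100 / (100 + 106) = 0.48544.
Survival-weighted fertility by age (1·fₓ·Sₓ):
  18: 1 × 0.038 × 0.9663 = 0.03672
  19: 1 × 0.052 × 0.9476 = 0.04928
  20: 1 × 0.066 × 0.9417 = 0.06215
  21: 1 × 0.076 × 0.9406 = 0.07149
  22: 1 × 0.068 × 0.9392 = 0.06387
  23: 1 × 0.082 × 0.9258 = 0.07592
  24: 1 × 0.098 × 0.9138 = 0.08955
  25: 1 × 0.103 × 0.9050 = 0.09322
Sum = 0.54220
NRR = 0.48544 × 0.54220 = 0.26321
NRR < 1, so the cohort does not fully replace itself.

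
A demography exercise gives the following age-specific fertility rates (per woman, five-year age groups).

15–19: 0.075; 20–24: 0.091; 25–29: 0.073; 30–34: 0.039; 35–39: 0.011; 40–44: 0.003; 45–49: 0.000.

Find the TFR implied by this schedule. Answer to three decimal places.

Sum of ASFRs = 0.075 + 0.091 + 0.073 + 0.039 + 0.011 + 0.003 + 0.000 = 0.292
TFR = 5 × 0.292 = 1.46

1.460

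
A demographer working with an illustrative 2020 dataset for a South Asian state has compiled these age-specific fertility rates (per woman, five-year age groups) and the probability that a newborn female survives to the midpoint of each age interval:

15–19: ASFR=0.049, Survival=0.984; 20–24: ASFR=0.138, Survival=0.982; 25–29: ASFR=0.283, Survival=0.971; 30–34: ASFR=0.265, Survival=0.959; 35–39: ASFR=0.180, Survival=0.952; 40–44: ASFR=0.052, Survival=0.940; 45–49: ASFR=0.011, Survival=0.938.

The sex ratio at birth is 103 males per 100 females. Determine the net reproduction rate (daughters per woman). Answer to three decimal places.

Proportion female at birth = 100 / (100 + 103) = 0.49261.
Each age group contributes 5 × ASFR × survival:
  15–19: 5 × 0.049 × 0.984 = 0.24108
  20–24: 5 × 0.138 × 0.982 = 0.67758
  25–29: 5 × 0.283 × 0.971 = 1.37397
  30–34: 5 × 0.265 × 0.959 = 1.27068
  35–39: 5 × 0.180 × 0.952 = 0.85680
  40–44: 5 × 0.052 × 0.940 = 0.24440
  45–49: 5 × 0.011 × 0.938 = 0.05159
Sum = 4.71610
NRR = 0.49261 × 4.71610 = 2.32320
With NRR above 1 the population is above replacement fertility.

2.323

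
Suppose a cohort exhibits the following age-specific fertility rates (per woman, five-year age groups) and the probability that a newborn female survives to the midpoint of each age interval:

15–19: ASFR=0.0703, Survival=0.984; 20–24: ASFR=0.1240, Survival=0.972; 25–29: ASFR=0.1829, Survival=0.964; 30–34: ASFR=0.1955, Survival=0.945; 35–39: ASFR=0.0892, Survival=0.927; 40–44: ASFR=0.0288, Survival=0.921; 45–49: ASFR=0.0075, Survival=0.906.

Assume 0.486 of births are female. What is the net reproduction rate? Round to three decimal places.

Proportion female at birth = 0.486.
Survival-weighted fertility by age (5·fₓ·Sₓ):
  15–19: 5 × 0.0703 × 0.984 = 0.34588
  20–24: 5 × 0.1240 × 0.972 = 0.60264
  25–29: 5 × 0.1829 × 0.964 = 0.88158
  30–34: 5 × 0.1955 × 0.945 = 0.92374
  35–39: 5 × 0.0892 × 0.927 = 0.41344
  40–44: 5 × 0.0288 × 0.921 = 0.13262
  45–49: 5 × 0.0075 × 0.906 = 0.03398
Sum = 3.33388
NRR = 0.486 × 3.33388 = 1.62027

1.620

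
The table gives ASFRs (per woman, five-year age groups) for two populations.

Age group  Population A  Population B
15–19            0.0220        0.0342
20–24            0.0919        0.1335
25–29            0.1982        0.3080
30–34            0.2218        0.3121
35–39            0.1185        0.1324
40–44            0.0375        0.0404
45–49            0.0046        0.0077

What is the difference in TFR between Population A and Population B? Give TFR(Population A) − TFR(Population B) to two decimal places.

Population A:
  Sum of ASFRs = 0.0220 + 0.0919 + 0.1982 + 0.2218 + 0.1185 + 0.0375 + 0.0046 = 0.6945
  TFR = 5 × 0.6945 = 3.4725
Population B:
  Sum of ASFRs = 0.0342 + 0.1335 + 0.3080 + 0.3121 + 0.1324 + 0.0404 + 0.0077 = 0.9683
  TFR = 5 × 0.9683 = 4.8415
Difference = 3.4725 − 4.8415 = -1.369

-1.37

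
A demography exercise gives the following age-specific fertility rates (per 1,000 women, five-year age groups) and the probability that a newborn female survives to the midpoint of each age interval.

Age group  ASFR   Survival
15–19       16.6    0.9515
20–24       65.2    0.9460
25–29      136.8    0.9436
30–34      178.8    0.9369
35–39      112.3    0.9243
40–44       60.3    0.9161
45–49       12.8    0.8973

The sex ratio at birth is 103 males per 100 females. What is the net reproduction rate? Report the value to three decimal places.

1.341

Proportion female at birth = 100 / (100 + 103) = 0.49261.
Weighting each age-specific rate by interval width and survival:
  15–19: 5 × 16.6/1000 × 0.9515 = 0.07897
  20–24: 5 × 65.2/1000 × 0.9460 = 0.30840
  25–29: 5 × 136.8/1000 × 0.9436 = 0.64542
  30–34: 5 × 178.8/1000 × 0.9369 = 0.83759
  35–39: 5 × 112.3/1000 × 0.9243 = 0.51899
  40–44: 5 × 60.3/1000 × 0.9161 = 0.27620
  45–49: 5 × 12.8/1000 × 0.8973 = 0.05743
Sum = 2.72300
NRR = 0.49261 × 2.72300 = 1.34138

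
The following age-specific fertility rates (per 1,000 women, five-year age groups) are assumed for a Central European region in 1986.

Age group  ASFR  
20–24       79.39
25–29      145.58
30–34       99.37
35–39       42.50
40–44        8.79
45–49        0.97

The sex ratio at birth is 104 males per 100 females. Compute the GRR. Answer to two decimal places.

Proportion female at birth = 100 / (100 + 104) = 0.49020.
Sum of ASFRs = 79.39 + 145.58 + 99.37 + 42.50 + 8.79 + 0.97 = 376.60
TFR = 5 × 376.60 / 1000 = 1.883
GRR = 0.49020 × 1.883 = 0.92305

0.92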